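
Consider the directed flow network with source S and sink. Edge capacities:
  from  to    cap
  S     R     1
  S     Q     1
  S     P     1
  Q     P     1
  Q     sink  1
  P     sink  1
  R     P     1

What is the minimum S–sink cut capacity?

2

Max flow = 2 (via 2 augmenting paths).
In the residual at optimum, the set reachable from S is {P, R, S}.
Cut edges: S->Q (cap 1), P->sink (cap 1). Sum = 2.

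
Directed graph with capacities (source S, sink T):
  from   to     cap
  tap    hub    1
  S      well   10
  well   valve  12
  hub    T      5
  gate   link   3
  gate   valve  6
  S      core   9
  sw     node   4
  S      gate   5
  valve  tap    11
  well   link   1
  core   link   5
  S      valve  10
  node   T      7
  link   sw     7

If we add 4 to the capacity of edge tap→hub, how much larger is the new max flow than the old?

4

Original max flow = 5.
After raising cap(tap→hub), augmenting paths through that edge carry 4 more units.
New max flow = 9. Increase = 4.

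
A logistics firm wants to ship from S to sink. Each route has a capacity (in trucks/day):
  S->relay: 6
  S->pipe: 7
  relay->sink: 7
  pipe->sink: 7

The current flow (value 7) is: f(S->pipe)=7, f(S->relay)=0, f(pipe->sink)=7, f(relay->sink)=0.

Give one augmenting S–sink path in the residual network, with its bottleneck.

S->relay->sink, bottleneck 6

Residual along S->relay->sink: S->relay: 6, relay->sink: 7.
Bottleneck = min = 6.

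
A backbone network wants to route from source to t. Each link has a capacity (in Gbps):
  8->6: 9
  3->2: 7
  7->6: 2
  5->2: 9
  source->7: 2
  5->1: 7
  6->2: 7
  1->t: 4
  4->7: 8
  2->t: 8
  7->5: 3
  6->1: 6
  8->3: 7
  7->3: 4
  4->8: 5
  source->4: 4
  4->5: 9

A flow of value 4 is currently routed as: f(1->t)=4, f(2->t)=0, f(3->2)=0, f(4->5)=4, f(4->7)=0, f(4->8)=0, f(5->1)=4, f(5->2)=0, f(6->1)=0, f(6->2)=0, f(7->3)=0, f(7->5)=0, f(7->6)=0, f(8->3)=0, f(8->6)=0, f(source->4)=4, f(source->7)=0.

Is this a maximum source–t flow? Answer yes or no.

Residual path source->7->6->2->t has bottleneck 2 > 0.
Pushing 2 along it raises the flow to 6, so the given flow is not maximum.

No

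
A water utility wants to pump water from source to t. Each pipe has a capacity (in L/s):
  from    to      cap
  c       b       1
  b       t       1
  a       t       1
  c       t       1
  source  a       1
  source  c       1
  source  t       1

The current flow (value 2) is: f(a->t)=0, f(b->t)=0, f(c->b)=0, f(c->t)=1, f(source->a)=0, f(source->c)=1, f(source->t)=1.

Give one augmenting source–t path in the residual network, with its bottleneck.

source->a->t, bottleneck 1

Residual along source->a->t: source->a: 1, a->t: 1.
Bottleneck = min = 1.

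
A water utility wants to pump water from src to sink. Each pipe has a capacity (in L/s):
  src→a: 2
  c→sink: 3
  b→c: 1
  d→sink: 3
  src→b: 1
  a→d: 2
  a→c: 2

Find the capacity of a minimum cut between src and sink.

Max flow = 3 (via 2 augmenting paths).
In the residual at optimum, the set reachable from src is {src}.
Cut edges: src→a (cap 2), src→b (cap 1). Sum = 3.

3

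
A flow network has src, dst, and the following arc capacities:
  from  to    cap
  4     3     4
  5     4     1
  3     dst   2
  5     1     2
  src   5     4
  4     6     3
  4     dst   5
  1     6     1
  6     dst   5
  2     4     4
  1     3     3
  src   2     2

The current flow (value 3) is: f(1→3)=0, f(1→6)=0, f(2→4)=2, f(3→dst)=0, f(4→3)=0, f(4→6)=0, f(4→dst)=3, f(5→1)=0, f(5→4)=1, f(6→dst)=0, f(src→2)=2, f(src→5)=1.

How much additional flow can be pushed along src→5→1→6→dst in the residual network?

Residual capacities along the path: src→5: 3, 5→1: 2, 1→6: 1, 6→dst: 5.
Minimum is 1.

1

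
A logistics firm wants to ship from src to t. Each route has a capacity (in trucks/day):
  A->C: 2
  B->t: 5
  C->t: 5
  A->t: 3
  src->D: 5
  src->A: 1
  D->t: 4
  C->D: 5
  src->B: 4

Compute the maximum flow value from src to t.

Augment src->B->t: bottleneck 4. Total 4.
Augment src->A->t: bottleneck 1. Total 5.
Augment src->D->t: bottleneck 4. Total 9.
No augmenting path remains in the residual graph.

9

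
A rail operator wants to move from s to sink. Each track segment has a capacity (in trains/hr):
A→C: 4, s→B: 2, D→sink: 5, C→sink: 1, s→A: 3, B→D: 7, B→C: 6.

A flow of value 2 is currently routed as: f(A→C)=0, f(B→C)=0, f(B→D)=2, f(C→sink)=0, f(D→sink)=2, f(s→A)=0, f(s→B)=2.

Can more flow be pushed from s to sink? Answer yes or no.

Yes

Residual path s→A→C→sink has bottleneck 1 > 0.
Pushing 1 along it raises the flow to 3, so the given flow is not maximum.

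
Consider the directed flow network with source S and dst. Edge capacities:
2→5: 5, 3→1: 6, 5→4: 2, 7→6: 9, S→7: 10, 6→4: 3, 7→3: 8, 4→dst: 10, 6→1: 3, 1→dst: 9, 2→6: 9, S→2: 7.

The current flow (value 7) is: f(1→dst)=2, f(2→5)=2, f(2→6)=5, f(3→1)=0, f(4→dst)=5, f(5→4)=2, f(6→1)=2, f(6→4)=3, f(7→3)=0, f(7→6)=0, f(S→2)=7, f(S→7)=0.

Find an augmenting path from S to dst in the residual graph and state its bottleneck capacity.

S→7→6→1→dst, bottleneck 1

Residual along S→7→6→1→dst: S→7: 10, 7→6: 9, 6→1: 1, 1→dst: 7.
Bottleneck = min = 1.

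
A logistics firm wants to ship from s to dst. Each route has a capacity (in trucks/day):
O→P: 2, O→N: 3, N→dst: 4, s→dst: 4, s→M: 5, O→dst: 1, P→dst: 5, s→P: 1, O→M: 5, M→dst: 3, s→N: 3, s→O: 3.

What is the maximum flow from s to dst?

14

Augment s→dst: bottleneck 4. Total 4.
Augment s→O→dst: bottleneck 1. Total 5.
Augment s→P→dst: bottleneck 1. Total 6.
Augment s→N→dst: bottleneck 3. Total 9.
Augment s→M→dst: bottleneck 3. Total 12.
Augment s→O→P→dst: bottleneck 2. Total 14.
No augmenting path remains in the residual graph.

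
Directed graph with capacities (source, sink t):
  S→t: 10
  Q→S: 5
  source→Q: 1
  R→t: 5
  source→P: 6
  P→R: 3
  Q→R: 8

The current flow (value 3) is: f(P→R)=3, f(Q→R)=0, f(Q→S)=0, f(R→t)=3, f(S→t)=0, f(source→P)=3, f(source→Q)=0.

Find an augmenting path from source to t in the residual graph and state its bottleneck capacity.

Residual along source→Q→R→t: source→Q: 1, Q→R: 8, R→t: 2.
Bottleneck = min = 1.

source→Q→R→t, bottleneck 1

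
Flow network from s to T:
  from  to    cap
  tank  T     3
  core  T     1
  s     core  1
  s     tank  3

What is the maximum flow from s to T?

Augment s→tank→T: bottleneck 3. Total 3.
Augment s→core→T: bottleneck 1. Total 4.
No augmenting path remains in the residual graph.

4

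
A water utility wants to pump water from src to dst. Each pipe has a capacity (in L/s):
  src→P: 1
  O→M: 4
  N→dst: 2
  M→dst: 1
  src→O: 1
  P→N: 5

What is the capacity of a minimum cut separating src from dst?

Max flow = 2 (via 2 augmenting paths).
In the residual at optimum, the set reachable from src is {src}.
Cut edges: src→O (cap 1), src→P (cap 1). Sum = 2.

2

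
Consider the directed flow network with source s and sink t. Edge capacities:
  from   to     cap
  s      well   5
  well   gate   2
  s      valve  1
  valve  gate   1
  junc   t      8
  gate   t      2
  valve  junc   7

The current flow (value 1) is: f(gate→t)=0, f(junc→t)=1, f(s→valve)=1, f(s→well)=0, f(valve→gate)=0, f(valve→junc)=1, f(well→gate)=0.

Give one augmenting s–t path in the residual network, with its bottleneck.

s→well→gate→t, bottleneck 2

Residual along s→well→gate→t: s→well: 5, well→gate: 2, gate→t: 2.
Bottleneck = min = 2.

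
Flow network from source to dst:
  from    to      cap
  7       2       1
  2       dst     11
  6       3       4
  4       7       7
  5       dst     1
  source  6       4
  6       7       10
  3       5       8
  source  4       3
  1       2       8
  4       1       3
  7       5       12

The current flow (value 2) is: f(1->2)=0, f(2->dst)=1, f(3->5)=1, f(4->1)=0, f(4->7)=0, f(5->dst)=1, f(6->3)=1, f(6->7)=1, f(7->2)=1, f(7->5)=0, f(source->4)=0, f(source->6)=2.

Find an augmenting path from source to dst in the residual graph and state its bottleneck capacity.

source->4->1->2->dst, bottleneck 3

Residual along source->4->1->2->dst: source->4: 3, 4->1: 3, 1->2: 8, 2->dst: 10.
Bottleneck = min = 3.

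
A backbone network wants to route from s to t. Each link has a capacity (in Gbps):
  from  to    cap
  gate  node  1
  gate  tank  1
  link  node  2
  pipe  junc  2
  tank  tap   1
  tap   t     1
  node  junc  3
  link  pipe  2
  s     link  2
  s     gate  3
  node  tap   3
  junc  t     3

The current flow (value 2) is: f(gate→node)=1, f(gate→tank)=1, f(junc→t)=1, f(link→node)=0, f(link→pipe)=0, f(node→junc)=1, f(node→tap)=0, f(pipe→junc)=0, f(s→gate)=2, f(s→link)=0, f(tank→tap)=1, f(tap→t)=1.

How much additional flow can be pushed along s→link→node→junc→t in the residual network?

Residual capacities along the path: s→link: 2, link→node: 2, node→junc: 2, junc→t: 2.
Minimum is 2.

2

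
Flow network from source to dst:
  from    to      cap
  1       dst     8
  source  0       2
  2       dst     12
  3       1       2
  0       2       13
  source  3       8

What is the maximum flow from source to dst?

Augment source→0→2→dst: bottleneck 2. Total 2.
Augment source→3→1→dst: bottleneck 2. Total 4.
No augmenting path remains in the residual graph.

4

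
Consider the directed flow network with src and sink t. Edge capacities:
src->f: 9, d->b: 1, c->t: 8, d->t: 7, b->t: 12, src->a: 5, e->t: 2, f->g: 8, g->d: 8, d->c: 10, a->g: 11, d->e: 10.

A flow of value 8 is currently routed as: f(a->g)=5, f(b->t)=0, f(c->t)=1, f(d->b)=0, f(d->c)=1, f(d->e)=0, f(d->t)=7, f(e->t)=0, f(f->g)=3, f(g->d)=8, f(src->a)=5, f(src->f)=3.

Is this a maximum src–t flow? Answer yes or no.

Residual reachable from src: {a, f, g, src}; t is not reachable.
Saturated cut: g->d with total capacity 8 = current flow value. Flow is maximum.

Yes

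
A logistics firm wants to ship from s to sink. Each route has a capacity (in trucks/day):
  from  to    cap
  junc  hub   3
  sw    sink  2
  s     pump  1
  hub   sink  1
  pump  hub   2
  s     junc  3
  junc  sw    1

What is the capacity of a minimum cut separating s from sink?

Max flow = 2 (via 2 augmenting paths).
In the residual at optimum, the set reachable from s is {hub, junc, pump, s}.
Cut edges: junc->sw (cap 1), hub->sink (cap 1). Sum = 2.

2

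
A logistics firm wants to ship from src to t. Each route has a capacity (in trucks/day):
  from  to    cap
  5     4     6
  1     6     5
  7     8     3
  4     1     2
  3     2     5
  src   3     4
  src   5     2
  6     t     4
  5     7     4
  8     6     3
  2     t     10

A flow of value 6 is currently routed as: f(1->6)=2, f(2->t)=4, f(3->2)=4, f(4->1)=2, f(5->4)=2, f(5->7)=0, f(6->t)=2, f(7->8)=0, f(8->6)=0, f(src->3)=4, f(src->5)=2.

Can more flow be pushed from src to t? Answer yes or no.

Residual reachable from src: {src}; t is not reachable.
Saturated cut: src->3, src->5 with total capacity 6 = current flow value. Flow is maximum.

No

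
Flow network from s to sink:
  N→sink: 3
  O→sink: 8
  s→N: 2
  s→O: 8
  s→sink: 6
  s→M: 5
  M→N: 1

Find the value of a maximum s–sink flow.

Augment s→sink: bottleneck 6. Total 6.
Augment s→N→sink: bottleneck 2. Total 8.
Augment s→O→sink: bottleneck 8. Total 16.
Augment s→M→N→sink: bottleneck 1. Total 17.
No augmenting path remains in the residual graph.

17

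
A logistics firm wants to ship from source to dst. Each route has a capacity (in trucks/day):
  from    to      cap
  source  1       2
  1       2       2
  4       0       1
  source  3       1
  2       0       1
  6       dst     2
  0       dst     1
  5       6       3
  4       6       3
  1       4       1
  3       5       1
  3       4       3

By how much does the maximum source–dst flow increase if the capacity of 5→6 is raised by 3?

0

Original max flow = 3.
Edge 5→6 does not cross the min cut (source side {source}), so extra capacity there cannot help.
New max flow = 3. Increase = 0.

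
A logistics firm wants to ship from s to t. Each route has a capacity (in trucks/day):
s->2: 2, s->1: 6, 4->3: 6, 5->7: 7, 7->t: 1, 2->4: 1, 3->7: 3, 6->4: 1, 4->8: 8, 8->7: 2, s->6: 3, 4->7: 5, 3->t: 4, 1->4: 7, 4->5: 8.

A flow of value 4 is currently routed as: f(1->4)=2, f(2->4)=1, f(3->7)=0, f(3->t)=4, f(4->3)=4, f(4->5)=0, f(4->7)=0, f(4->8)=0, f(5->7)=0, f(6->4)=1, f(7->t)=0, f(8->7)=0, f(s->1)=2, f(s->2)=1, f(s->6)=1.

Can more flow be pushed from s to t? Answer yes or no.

Residual path s->1->4->7->t has bottleneck 1 > 0.
Pushing 1 along it raises the flow to 5, so the given flow is not maximum.

Yes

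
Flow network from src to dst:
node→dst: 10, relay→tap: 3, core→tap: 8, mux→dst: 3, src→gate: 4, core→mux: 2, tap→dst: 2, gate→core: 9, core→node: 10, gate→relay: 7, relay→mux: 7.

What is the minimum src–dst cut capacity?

4

Max flow = 4 (via 2 augmenting paths).
In the residual at optimum, the set reachable from src is {src}.
Cut edges: src→gate (cap 4). Sum = 4.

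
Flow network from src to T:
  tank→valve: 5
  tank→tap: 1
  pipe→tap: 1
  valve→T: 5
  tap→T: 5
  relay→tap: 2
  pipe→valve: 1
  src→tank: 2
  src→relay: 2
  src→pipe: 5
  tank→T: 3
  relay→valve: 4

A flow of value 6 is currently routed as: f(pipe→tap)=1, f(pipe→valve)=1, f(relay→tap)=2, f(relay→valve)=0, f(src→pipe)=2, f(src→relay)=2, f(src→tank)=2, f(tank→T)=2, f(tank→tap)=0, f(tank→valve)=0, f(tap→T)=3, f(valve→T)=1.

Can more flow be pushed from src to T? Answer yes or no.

No

Residual reachable from src: {pipe, src}; T is not reachable.
Saturated cut: src→tank, src→relay, pipe→valve, pipe→tap with total capacity 6 = current flow value. Flow is maximum.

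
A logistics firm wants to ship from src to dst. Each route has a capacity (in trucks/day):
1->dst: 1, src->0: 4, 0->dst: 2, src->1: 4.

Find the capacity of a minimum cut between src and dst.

Max flow = 3 (via 2 augmenting paths).
In the residual at optimum, the set reachable from src is {0, 1, src}.
Cut edges: 1->dst (cap 1), 0->dst (cap 2). Sum = 3.

3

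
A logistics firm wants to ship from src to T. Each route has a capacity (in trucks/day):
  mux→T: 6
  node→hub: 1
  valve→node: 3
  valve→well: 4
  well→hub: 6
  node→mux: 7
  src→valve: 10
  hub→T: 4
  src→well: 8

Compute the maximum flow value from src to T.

7

Augment src→well→hub→T: bottleneck 4. Total 4.
Augment src→valve→node→mux→T: bottleneck 3. Total 7.
No augmenting path remains in the residual graph.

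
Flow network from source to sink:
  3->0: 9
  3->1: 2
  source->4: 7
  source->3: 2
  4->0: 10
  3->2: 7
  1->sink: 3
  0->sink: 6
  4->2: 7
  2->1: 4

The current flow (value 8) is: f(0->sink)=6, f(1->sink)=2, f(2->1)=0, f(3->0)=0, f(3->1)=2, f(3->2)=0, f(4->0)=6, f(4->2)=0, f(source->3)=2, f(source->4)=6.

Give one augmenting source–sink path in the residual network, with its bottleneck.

source->4->2->1->sink, bottleneck 1

Residual along source->4->2->1->sink: source->4: 1, 4->2: 7, 2->1: 4, 1->sink: 1.
Bottleneck = min = 1.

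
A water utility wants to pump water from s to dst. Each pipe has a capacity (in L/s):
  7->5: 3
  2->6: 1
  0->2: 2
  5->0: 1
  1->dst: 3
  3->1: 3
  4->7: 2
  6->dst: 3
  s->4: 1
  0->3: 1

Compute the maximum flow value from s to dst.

1

Augment s->4->7->5->0->3->1->dst: bottleneck 1. Total 1.
No augmenting path remains in the residual graph.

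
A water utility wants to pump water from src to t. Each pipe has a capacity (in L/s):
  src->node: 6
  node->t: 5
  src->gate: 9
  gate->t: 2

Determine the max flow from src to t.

Augment src->node->t: bottleneck 5. Total 5.
Augment src->gate->t: bottleneck 2. Total 7.
No augmenting path remains in the residual graph.

7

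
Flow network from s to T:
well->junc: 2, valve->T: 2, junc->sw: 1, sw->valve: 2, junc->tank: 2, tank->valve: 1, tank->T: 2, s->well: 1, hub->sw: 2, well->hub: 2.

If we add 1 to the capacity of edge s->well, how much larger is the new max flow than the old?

1

Original max flow = 1.
After raising cap(s->well), augmenting paths through that edge carry 1 more unit.
New max flow = 2. Increase = 1.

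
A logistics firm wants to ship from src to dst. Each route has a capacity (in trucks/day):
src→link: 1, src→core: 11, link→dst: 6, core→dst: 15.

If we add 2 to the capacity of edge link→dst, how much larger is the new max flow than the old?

Original max flow = 12.
Edge link→dst does not cross the min cut (source side {src}), so extra capacity there cannot help.
New max flow = 12. Increase = 0.

0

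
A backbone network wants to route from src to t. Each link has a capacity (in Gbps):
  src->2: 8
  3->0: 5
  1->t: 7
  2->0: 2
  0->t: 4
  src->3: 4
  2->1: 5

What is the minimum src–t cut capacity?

Max flow = 9 (via 3 augmenting paths).
In the residual at optimum, the set reachable from src is {0, 2, 3, src}.
Cut edges: 2->1 (cap 5), 0->t (cap 4). Sum = 9.

9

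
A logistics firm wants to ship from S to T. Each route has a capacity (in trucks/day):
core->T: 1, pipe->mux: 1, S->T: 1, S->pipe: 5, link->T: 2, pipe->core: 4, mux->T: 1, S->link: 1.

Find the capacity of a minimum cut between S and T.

4

Max flow = 4 (via 4 augmenting paths).
In the residual at optimum, the set reachable from S is {S, core, pipe}.
Cut edges: S->link (cap 1), S->T (cap 1), pipe->mux (cap 1), core->T (cap 1). Sum = 4.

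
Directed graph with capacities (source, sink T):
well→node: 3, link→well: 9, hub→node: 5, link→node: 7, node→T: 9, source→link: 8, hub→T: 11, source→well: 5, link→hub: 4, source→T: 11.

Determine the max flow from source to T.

22

Augment source→T: bottleneck 11. Total 11.
Augment source→link→hub→T: bottleneck 4. Total 15.
Augment source→link→node→T: bottleneck 4. Total 19.
Augment source→well→node→T: bottleneck 3. Total 22.
No augmenting path remains in the residual graph.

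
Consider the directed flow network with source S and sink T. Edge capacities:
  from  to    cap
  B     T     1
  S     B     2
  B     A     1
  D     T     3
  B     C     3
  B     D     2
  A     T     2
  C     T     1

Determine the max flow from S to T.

Augment S→B→T: bottleneck 1. Total 1.
Augment S→B→C→T: bottleneck 1. Total 2.
No augmenting path remains in the residual graph.

2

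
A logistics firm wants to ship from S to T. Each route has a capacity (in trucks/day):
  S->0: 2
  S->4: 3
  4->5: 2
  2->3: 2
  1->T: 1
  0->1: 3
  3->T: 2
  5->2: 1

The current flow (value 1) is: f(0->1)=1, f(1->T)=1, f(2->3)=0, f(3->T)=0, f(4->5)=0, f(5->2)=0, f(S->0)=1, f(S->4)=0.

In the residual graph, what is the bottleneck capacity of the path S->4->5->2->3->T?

Residual capacities along the path: S->4: 3, 4->5: 2, 5->2: 1, 2->3: 2, 3->T: 2.
Minimum is 1.

1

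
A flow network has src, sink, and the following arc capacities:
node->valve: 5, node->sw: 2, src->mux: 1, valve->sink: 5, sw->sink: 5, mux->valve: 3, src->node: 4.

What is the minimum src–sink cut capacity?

Max flow = 5 (via 3 augmenting paths).
In the residual at optimum, the set reachable from src is {src}.
Cut edges: src->node (cap 4), src->mux (cap 1). Sum = 5.

5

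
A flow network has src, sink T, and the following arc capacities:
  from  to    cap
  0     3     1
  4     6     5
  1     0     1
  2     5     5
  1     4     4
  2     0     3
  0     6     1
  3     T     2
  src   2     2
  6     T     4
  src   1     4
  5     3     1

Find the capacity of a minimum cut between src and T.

6

Max flow = 6 (via 3 augmenting paths).
In the residual at optimum, the set reachable from src is {src}.
Cut edges: src→1 (cap 4), src→2 (cap 2). Sum = 6.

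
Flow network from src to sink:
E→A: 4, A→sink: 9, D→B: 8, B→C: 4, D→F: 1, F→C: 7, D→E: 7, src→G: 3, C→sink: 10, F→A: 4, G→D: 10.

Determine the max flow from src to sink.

Augment src→G→D→E→A→sink: bottleneck 3. Total 3.
No augmenting path remains in the residual graph.

3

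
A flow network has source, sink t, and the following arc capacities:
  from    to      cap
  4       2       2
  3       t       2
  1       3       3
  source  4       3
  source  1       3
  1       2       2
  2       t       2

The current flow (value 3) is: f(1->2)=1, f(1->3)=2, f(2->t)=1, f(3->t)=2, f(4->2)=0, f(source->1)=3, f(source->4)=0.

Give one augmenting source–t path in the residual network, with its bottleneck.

source->4->2->t, bottleneck 1

Residual along source->4->2->t: source->4: 3, 4->2: 2, 2->t: 1.
Bottleneck = min = 1.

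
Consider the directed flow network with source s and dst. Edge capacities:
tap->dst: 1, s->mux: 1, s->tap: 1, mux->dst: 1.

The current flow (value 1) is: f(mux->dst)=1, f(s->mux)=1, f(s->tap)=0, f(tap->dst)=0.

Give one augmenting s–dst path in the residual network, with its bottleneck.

s->tap->dst, bottleneck 1

Residual along s->tap->dst: s->tap: 1, tap->dst: 1.
Bottleneck = min = 1.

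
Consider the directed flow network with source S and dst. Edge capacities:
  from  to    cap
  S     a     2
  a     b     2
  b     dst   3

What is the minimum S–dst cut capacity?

Max flow = 2 (via 1 augmenting path).
In the residual at optimum, the set reachable from S is {S}.
Cut edges: S->a (cap 2). Sum = 2.

2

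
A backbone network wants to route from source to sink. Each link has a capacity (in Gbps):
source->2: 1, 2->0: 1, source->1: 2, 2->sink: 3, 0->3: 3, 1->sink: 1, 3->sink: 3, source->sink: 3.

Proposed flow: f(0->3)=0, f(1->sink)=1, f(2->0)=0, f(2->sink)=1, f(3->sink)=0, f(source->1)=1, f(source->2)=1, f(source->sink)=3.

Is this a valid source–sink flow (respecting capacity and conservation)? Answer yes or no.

Every edge has 0 ≤ f(e) ≤ cap(e).
At each intermediate node, inflow equals outflow.

Yes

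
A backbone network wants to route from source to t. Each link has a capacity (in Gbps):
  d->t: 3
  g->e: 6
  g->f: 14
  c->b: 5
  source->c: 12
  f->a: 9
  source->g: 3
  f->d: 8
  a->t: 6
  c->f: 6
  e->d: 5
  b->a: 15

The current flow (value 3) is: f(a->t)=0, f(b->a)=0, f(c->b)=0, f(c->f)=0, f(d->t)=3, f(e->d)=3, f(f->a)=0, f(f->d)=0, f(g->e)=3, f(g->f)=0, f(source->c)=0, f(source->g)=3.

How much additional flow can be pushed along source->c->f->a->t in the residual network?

6

Residual capacities along the path: source->c: 12, c->f: 6, f->a: 9, a->t: 6.
Minimum is 6.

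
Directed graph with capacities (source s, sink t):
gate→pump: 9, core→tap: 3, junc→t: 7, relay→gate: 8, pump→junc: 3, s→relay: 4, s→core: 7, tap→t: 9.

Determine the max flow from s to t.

6

Augment s→core→tap→t: bottleneck 3. Total 3.
Augment s→relay→gate→pump→junc→t: bottleneck 3. Total 6.
No augmenting path remains in the residual graph.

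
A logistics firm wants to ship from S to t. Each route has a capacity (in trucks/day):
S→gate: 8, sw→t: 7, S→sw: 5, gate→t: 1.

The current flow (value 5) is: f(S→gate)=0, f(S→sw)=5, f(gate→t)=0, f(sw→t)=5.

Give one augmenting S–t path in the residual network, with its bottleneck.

S→gate→t, bottleneck 1

Residual along S→gate→t: S→gate: 8, gate→t: 1.
Bottleneck = min = 1.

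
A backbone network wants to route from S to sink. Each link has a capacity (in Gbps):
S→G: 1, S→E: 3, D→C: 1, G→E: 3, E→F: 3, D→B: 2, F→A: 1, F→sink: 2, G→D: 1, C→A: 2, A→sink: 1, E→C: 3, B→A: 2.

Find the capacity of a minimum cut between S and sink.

Max flow = 3 (via 2 augmenting paths).
In the residual at optimum, the set reachable from S is {A, B, C, D, E, F, G, S}.
Cut edges: F→sink (cap 2), A→sink (cap 1). Sum = 3.

3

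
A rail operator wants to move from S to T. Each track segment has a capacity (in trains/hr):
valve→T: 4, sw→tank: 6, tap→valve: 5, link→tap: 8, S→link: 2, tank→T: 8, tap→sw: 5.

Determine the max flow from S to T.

Augment S→link→tap→valve→T: bottleneck 2. Total 2.
No augmenting path remains in the residual graph.

2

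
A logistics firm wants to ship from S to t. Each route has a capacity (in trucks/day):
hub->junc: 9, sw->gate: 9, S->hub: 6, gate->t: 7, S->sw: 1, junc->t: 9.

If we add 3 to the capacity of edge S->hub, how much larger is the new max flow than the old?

Original max flow = 7.
After raising cap(S->hub), augmenting paths through that edge carry 3 more units.
New max flow = 10. Increase = 3.

3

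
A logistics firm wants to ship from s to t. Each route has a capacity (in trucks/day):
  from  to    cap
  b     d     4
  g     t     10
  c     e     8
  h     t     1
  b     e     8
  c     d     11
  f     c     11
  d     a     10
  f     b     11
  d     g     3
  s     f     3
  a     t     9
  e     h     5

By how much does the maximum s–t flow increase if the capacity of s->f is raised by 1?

1

Original max flow = 3.
After raising cap(s->f), augmenting paths through that edge carry 1 more unit.
New max flow = 4. Increase = 1.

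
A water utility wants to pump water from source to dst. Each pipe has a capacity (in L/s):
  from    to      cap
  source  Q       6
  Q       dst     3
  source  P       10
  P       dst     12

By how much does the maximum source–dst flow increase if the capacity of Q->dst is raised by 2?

Original max flow = 13.
After raising cap(Q->dst), augmenting paths through that edge carry 2 more units.
New max flow = 15. Increase = 2.

2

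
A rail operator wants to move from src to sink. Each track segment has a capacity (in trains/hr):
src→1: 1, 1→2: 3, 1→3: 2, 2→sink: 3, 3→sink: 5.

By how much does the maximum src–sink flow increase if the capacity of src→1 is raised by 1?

1

Original max flow = 1.
After raising cap(src→1), augmenting paths through that edge carry 1 more unit.
New max flow = 2. Increase = 1.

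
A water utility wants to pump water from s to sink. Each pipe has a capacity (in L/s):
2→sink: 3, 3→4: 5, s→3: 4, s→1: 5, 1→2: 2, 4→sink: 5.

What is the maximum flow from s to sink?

6

Augment s→1→2→sink: bottleneck 2. Total 2.
Augment s→3→4→sink: bottleneck 4. Total 6.
No augmenting path remains in the residual graph.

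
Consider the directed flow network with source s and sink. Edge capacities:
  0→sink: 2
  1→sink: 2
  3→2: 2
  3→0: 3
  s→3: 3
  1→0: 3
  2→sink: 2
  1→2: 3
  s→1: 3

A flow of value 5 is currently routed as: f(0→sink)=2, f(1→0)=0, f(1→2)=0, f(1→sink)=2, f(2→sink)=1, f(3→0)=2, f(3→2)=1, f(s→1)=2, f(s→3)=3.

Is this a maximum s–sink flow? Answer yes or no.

Residual path s→1→2→sink has bottleneck 1 > 0.
Pushing 1 along it raises the flow to 6, so the given flow is not maximum.

No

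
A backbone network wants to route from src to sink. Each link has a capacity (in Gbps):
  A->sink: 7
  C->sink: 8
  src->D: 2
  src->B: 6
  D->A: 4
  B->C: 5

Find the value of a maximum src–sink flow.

7

Augment src->D->A->sink: bottleneck 2. Total 2.
Augment src->B->C->sink: bottleneck 5. Total 7.
No augmenting path remains in the residual graph.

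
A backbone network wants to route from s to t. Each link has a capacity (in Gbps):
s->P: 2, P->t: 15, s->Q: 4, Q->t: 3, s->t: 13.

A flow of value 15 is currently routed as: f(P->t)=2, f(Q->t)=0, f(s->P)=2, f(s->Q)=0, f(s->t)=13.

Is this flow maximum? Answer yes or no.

Residual path s->Q->t has bottleneck 3 > 0.
Pushing 3 along it raises the flow to 18, so the given flow is not maximum.

No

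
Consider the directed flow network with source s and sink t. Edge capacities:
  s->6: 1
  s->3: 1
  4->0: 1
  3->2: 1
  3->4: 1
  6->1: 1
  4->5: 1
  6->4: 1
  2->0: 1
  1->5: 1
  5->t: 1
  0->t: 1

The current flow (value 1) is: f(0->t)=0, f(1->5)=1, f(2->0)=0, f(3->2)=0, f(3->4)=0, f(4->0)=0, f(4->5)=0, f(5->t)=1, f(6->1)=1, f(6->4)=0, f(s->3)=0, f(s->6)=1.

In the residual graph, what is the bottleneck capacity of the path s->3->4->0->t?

1

Residual capacities along the path: s->3: 1, 3->4: 1, 4->0: 1, 0->t: 1.
Minimum is 1.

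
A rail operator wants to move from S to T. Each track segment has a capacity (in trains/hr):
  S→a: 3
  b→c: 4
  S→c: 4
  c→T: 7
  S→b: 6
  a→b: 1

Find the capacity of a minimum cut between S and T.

Max flow = 7 (via 2 augmenting paths).
In the residual at optimum, the set reachable from S is {S, a, b, c}.
Cut edges: c→T (cap 7). Sum = 7.

7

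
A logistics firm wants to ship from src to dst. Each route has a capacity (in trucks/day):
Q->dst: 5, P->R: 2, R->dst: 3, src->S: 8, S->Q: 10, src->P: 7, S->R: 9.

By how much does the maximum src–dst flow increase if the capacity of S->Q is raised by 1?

Original max flow = 8.
Edge S->Q does not cross the min cut (source side {P, Q, R, S, src}), so extra capacity there cannot help.
New max flow = 8. Increase = 0.

0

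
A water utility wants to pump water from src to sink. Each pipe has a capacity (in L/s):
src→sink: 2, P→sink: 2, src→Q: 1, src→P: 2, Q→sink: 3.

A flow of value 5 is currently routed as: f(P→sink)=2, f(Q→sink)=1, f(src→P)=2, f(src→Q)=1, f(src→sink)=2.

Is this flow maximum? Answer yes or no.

Residual reachable from src: {src}; sink is not reachable.
Saturated cut: src→Q, src→P, src→sink with total capacity 5 = current flow value. Flow is maximum.

Yes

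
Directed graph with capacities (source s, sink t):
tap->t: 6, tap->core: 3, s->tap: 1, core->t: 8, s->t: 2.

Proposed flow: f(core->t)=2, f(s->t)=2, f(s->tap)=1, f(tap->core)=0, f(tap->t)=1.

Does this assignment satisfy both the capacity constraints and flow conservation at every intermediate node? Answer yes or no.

No

Conservation fails at core: inflow 0 ≠ outflow 2.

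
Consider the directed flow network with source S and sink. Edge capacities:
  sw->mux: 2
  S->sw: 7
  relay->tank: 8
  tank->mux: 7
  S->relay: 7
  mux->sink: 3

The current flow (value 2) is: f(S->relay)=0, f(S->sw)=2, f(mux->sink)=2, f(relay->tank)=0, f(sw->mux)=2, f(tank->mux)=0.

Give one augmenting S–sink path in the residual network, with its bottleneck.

S->relay->tank->mux->sink, bottleneck 1

Residual along S->relay->tank->mux->sink: S->relay: 7, relay->tank: 8, tank->mux: 7, mux->sink: 1.
Bottleneck = min = 1.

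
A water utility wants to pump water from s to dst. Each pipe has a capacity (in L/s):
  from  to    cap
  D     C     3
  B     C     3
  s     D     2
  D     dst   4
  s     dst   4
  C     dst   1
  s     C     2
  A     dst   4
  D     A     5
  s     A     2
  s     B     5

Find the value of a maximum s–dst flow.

9

Augment s->dst: bottleneck 4. Total 4.
Augment s->D->dst: bottleneck 2. Total 6.
Augment s->C->dst: bottleneck 1. Total 7.
Augment s->A->dst: bottleneck 2. Total 9.
No augmenting path remains in the residual graph.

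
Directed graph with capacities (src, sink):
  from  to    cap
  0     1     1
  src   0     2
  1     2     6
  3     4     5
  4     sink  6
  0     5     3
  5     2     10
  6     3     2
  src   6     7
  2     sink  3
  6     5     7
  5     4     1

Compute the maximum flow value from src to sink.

6

Augment src→6→3→4→sink: bottleneck 2. Total 2.
Augment src→6→5→4→sink: bottleneck 1. Total 3.
Augment src→6→5→2→sink: bottleneck 3. Total 6.
No augmenting path remains in the residual graph.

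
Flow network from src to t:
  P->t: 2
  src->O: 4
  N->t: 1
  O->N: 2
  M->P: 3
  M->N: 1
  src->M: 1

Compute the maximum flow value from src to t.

2

Augment src->O->N->t: bottleneck 1. Total 1.
Augment src->M->P->t: bottleneck 1. Total 2.
No augmenting path remains in the residual graph.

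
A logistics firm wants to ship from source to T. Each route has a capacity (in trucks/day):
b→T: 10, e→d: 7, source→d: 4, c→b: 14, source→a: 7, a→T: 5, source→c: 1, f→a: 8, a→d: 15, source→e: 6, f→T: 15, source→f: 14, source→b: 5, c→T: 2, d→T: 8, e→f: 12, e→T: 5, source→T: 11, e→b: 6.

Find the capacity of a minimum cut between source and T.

48

Max flow = 48 (via 9 augmenting paths).
In the residual at optimum, the set reachable from source is {source}.
Cut edges: source→e (cap 6), source→f (cap 14), source→c (cap 1), source→a (cap 7), source→b (cap 5), source→d (cap 4), source→T (cap 11). Sum = 48.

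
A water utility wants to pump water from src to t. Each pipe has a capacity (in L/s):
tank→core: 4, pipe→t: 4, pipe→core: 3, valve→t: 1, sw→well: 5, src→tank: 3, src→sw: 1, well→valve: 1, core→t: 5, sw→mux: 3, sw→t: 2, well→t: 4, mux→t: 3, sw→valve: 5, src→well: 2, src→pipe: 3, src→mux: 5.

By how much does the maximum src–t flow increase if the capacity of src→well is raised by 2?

Original max flow = 12.
After raising cap(src→well), augmenting paths through that edge carry 2 more units.
New max flow = 14. Increase = 2.

2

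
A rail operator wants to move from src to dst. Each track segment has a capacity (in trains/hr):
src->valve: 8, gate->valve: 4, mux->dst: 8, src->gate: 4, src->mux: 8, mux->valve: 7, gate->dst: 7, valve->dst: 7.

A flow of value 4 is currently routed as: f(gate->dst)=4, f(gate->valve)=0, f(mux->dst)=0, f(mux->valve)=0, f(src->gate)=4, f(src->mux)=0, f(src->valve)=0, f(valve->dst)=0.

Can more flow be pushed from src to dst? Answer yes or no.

Residual path src->mux->dst has bottleneck 8 > 0.
Pushing 8 along it raises the flow to 12, so the given flow is not maximum.

Yes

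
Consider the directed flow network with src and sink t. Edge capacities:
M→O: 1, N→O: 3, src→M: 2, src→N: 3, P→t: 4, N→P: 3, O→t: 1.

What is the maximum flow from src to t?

Augment src→N→P→t: bottleneck 3. Total 3.
Augment src→M→O→t: bottleneck 1. Total 4.
No augmenting path remains in the residual graph.

4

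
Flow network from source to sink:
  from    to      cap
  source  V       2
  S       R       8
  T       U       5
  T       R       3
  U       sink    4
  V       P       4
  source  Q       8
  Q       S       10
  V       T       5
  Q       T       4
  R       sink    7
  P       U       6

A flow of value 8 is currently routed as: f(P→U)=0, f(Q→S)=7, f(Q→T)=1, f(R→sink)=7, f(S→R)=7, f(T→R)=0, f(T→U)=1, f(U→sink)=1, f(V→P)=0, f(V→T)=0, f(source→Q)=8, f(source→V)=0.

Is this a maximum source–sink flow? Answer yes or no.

Residual path source→V→T→U→sink has bottleneck 2 > 0.
Pushing 2 along it raises the flow to 10, so the given flow is not maximum.

No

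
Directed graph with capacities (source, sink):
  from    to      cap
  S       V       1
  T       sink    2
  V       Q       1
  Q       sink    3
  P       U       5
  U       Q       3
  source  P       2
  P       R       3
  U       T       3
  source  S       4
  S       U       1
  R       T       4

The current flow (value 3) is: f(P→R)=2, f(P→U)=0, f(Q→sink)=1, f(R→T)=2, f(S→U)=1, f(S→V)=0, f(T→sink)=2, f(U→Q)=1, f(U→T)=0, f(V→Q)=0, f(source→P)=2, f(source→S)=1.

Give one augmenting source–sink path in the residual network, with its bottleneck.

source→S→V→Q→sink, bottleneck 1

Residual along source→S→V→Q→sink: source→S: 3, S→V: 1, V→Q: 1, Q→sink: 2.
Bottleneck = min = 1.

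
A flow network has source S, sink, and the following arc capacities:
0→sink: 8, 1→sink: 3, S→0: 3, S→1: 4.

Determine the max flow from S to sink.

6

Augment S→1→sink: bottleneck 3. Total 3.
Augment S→0→sink: bottleneck 3. Total 6.
No augmenting path remains in the residual graph.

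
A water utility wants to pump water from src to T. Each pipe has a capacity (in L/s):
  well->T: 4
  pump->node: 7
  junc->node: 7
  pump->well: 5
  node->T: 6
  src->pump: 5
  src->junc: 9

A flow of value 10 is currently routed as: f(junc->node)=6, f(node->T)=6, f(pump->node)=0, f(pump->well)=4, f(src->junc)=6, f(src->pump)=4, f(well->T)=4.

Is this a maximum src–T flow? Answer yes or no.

Yes

Residual reachable from src: {junc, node, pump, src, well}; T is not reachable.
Saturated cut: node->T, well->T with total capacity 10 = current flow value. Flow is maximum.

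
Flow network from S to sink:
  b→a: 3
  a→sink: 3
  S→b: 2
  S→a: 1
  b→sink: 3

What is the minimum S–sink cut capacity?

3

Max flow = 3 (via 2 augmenting paths).
In the residual at optimum, the set reachable from S is {S}.
Cut edges: S→b (cap 2), S→a (cap 1). Sum = 3.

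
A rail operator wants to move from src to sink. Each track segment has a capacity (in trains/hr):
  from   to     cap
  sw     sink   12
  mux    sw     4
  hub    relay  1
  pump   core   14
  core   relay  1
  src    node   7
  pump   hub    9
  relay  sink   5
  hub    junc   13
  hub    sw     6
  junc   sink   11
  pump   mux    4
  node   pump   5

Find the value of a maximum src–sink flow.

Augment src→node→pump→core→relay→sink: bottleneck 1. Total 1.
Augment src→node→pump→hub→sw→sink: bottleneck 4. Total 5.
No augmenting path remains in the residual graph.

5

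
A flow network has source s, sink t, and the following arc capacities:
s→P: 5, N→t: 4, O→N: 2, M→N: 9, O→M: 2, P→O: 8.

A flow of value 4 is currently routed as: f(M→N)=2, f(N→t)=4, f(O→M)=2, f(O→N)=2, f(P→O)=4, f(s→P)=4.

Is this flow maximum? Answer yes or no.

Residual reachable from s: {O, P, s}; t is not reachable.
Saturated cut: O→M, O→N with total capacity 4 = current flow value. Flow is maximum.

Yes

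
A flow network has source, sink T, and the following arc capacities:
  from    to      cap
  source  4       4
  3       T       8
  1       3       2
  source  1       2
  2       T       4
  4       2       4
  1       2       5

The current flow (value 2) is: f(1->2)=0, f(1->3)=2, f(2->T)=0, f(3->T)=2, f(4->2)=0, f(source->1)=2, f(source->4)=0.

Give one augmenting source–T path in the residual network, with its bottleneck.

Residual along source->4->2->T: source->4: 4, 4->2: 4, 2->T: 4.
Bottleneck = min = 4.

source->4->2->T, bottleneck 4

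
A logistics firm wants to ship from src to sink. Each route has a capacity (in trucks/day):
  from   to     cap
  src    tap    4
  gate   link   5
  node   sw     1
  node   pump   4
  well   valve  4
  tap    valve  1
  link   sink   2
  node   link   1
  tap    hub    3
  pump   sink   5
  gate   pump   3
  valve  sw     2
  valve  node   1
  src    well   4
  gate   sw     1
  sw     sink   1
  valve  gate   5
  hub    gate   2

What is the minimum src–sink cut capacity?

Max flow = 7 (via 4 augmenting paths).
In the residual at optimum, the set reachable from src is {hub, src, tap}.
Cut edges: src->well (cap 4), tap->valve (cap 1), hub->gate (cap 2). Sum = 7.

7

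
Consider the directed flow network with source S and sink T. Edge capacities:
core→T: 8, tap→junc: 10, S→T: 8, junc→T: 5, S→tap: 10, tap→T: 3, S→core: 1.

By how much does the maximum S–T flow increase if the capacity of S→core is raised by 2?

Original max flow = 17.
After raising cap(S→core), augmenting paths through that edge carry 2 more units.
New max flow = 19. Increase = 2.

2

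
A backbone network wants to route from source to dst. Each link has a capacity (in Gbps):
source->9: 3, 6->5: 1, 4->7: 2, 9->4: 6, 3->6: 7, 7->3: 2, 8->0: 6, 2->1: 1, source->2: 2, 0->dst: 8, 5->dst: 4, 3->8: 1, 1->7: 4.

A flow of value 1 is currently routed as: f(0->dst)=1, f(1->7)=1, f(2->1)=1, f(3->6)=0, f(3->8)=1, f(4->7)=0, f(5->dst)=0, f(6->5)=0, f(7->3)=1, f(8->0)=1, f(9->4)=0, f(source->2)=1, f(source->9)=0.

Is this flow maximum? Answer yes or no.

No

Residual path source->9->4->7->3->6->5->dst has bottleneck 1 > 0.
Pushing 1 along it raises the flow to 2, so the given flow is not maximum.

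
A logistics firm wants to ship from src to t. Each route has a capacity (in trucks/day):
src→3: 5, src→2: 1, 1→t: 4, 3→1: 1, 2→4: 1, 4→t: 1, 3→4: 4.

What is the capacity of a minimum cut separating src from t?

Max flow = 2 (via 2 augmenting paths).
In the residual at optimum, the set reachable from src is {2, 3, 4, src}.
Cut edges: 3→1 (cap 1), 4→t (cap 1). Sum = 2.

2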